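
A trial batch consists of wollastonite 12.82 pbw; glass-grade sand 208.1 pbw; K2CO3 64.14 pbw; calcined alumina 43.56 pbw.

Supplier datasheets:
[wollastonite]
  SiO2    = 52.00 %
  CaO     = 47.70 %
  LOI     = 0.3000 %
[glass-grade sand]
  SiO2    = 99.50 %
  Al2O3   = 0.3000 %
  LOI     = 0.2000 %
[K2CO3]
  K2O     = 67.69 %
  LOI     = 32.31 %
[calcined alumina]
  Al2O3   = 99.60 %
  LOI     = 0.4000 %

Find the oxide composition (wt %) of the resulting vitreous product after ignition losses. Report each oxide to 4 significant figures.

Glass mass = 307.3 pbw (batch 328.6 − LOI 21.35).
Composition: K2O 14.13%, SiO2 69.56%, Al2O3 14.32%, CaO 1.990%

Mid-chain values appear rounded to four significant digits alongside each step — every computation runs at full precision throughout — every reported figure takes a single rounding. Derived quantities are recomputed from the weighed amounts for 307.3 pbw of glass in exact precision (the totals, the four compositions, LOI, net glass mass, the yield), precisely as stated by the problem or answer text.
Oxide-by-oxide delivered mass:
  K2O: 64.14·0.6769 = 43.42 pbw
  SiO2: 12.82·0.5200 + 208.1·0.9950 = 213.7 pbw
  Al2O3: 208.1·0.003000 + 43.56·0.9960 = 44.01 pbw
  CaO: 12.82·0.4770 = 6.115 pbw
LOI: 12.82·0.003000 + 208.1·0.002000 + 64.14·0.3231 + 43.56·0.004000 = 21.35 pbw
Glass mass = batch − LOI = 328.6 − 21.35 = 307.3 pbw (the oxide masses sum to this)
wt %: oxide over glass, times 100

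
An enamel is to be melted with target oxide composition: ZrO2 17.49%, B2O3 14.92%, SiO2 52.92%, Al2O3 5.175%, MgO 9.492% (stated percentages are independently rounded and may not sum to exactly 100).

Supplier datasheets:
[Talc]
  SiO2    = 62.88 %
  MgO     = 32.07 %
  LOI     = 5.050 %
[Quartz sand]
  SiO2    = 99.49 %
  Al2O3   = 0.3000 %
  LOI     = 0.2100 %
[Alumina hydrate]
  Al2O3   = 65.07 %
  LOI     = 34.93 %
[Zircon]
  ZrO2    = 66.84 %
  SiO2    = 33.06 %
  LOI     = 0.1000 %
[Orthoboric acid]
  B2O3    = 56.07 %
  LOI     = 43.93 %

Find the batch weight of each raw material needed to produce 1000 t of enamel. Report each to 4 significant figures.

The whole derivation maintains exact precision at each step. Mid-chain values are shown rounded to four significant figures alongside each step. Each reported figure takes a single rounding; derived quantities, which include ignition loss, totals, the five compositions, net glass mass, the yield, are computed at exact precision, as they appear in the problem or answer text, starting from the weights for 1000 t of glass.
Oxide-by-oxide targets in 1000 t enamel:
  ZrO2: 17.49% × 1000 = 174.9 t
  B2O3: 14.92% × 1000 = 149.2 t
  SiO2: 52.92% × 1000 = 529.2 t
  Al2O3: 5.175% × 1000 = 51.75 t
  MgO: 9.492% × 1000 = 94.92 t
A balance pass over the oxides, with the batch weights as given, relative to the basis at hand (oxide sums agree with the targets once rounding is allowed for):
  ZrO2: 261.7·0.6684 = 174.9 t (target 174.9 t)
  B2O3: 266.1·0.5607 = 149.2 t (target 149.2 t)
  SiO2: 296.0·0.6288 + 257.9·0.9949 + 261.7·0.3306 = 529.2 t (target 529.2 t)
  Al2O3: 257.9·0.003000 + 78.34·0.6507 = 51.75 t (target 51.75 t)
  MgO: 296.0·0.3207 = 94.93 t (target 94.92 t)
The glass-mass cross-check: total batch − LOI = 1000 t (the Σ of target masses is 1000 t; stated basis 1000 t — gaps are rounding artifacts).
Summing the batch: Σ batch = 1160 t; ignition loss, Σ(batch × LOI) = 160.0 t; yield: glass divided by total = 86.21%.

Batch per 1000 t enamel:
  Talc: 296.0 t
  Quartz sand: 257.9 t
  Alumina hydrate: 78.34 t
  Zircon: 261.7 t
  Orthoboric acid: 266.1 t
Total batch = 1160 t; LOI loss = 160.0 t; yield = 86.21%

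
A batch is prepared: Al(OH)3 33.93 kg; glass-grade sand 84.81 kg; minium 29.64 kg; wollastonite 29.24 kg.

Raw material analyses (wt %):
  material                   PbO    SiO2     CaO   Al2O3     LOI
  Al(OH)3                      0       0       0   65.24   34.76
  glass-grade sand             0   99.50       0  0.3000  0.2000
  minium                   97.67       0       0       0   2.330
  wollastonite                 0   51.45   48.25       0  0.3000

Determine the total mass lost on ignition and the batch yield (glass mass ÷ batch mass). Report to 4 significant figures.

The whole derivation keeps full float precision in all steps — intermediates are printed rounded to four significant digits — each reported value includes exactly one rounding; the derived quantities, which include ignition loss, net glass mass, totals, the four compositions, yield, are recomputed in exact precision, exactly as printed in question or answer, starting from the weights on 164.9 kg of glass.
Material-by-material LOI:
  Al(OH)3: 33.93 × 0.3476 = 11.79 kg
  glass-grade sand: 84.81 × 0.002000 = 0.1696 kg
  minium: 29.64 × 0.02330 = 0.6906 kg
  wollastonite: 29.24 × 0.003000 = 0.08772 kg
Total LOI = 12.74 kg
Glass = batch − LOI = 177.6 − 12.74 = 164.9 kg

LOI loss = 12.74 kg; glass = 164.9 kg; yield = 92.83%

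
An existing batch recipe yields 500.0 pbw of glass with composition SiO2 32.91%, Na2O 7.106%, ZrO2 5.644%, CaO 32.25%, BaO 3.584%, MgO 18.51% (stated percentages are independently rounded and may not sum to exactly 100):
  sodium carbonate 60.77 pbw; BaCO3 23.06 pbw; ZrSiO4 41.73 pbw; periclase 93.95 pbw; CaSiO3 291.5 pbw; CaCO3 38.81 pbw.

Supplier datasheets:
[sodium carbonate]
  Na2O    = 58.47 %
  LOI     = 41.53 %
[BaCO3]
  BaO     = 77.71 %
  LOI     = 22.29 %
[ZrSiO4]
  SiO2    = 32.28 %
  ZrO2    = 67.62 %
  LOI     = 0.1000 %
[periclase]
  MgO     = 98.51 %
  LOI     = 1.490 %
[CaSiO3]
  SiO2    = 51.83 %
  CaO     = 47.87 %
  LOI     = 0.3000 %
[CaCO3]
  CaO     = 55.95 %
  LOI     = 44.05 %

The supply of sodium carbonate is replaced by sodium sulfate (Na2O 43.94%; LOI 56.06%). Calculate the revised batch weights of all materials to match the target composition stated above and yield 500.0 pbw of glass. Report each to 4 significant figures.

Revised batch per 500.0 pbw glass:
  sodium sulfate: 80.86 pbw
  BaCO3: 23.06 pbw
  ZrSiO4: 41.73 pbw
  periclase: 93.95 pbw
  CaSiO3: 291.5 pbw
  CaCO3: 38.81 pbw
Total batch = 569.9 pbw; LOI loss = 69.88 pbw

Each numeric step carries full precision at every stage — intermediates are displayed rounded to four significant digits in the working; every reported result is rounded just once; all derived quantities, which include yield, ignition loss, net glass mass, totals, six oxide percentages, are carried in full float precision, as set out in the problem or the answer, starting from the weights on 500.0 pbw of glass.
Oxide mass targets, per 500.0 pbw glass:
  SiO2: 32.91% × 500.0 = 164.6 pbw
  Na2O: 7.106% × 500.0 = 35.53 pbw
  ZrO2: 5.644% × 500.0 = 28.22 pbw
  CaO: 32.25% × 500.0 = 161.2 pbw
  BaO: 3.584% × 500.0 = 17.92 pbw
  MgO: 18.51% × 500.0 = 92.55 pbw
Per-oxide balance check on the weights just shown, versus the basis set out (oxide sums agree with the targets up to rounding of the answer):
  SiO2: 41.73·0.3228 + 291.5·0.5183 = 164.6 pbw (target 164.6 pbw)
  Na2O: 80.86·0.4394 = 35.53 pbw (target 35.53 pbw)
  ZrO2: 41.73·0.6762 = 28.22 pbw (target 28.22 pbw)
  CaO: 291.5·0.4787 + 38.81·0.5595 = 161.3 pbw (target 161.2 pbw)
  BaO: 23.06·0.7771 = 17.92 pbw (target 17.92 pbw)
  MgO: 93.95·0.9851 = 92.55 pbw (target 92.55 pbw)
Glass mass check: total batch − LOI = 500.0 pbw (targets for the oxides total 500.0 pbw; the stated basis being 500.0 pbw — rounding explains the deltas).
Total batch = Σ batch = 569.9 pbw; ignition loss, Σ(batch × LOI) = 69.88 pbw; as yield: glass ÷ batch → 87.74%.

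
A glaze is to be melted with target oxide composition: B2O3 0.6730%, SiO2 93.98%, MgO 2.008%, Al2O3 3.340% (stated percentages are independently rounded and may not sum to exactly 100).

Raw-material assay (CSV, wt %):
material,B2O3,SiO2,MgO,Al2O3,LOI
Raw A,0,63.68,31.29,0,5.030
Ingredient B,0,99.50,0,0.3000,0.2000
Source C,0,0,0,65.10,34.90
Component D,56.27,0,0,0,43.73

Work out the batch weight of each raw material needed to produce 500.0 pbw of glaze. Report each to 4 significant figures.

Batch per 500.0 pbw glaze:
  Raw A: 32.09 pbw
  Ingredient B: 451.7 pbw
  Source C: 23.57 pbw
  Component D: 5.980 pbw
Total batch = 513.3 pbw; LOI loss = 13.36 pbw; yield = 97.40%

All arithmetic maintains full precision from first step to last — working values are printed rounded to 4 significant digits between the steps. Exactly one rounding lands on each reported result — all derived quantities are re-derived at full precision (net glass mass, totals, four oxide percentages, the yield, LOI) from the batch weights for 500.0 pbw of glass, exactly as shown in either problem or answer.
Target masses of each oxide per 500.0 pbw glaze:
  B2O3: 0.6730% × 500.0 = 3.365 pbw
  SiO2: 93.98% × 500.0 = 469.9 pbw
  MgO: 2.008% × 500.0 = 10.04 pbw
  Al2O3: 3.340% × 500.0 = 16.70 pbw
A balance pass over the oxides, given the weights on record, on the stated basis (target by target, the sums agree given rounding of the digits):
  B2O3: 5.980·0.5627 = 3.365 pbw (target 3.365 pbw)
  SiO2: 32.09·0.6368 + 451.7·0.9950 = 469.9 pbw (target 469.9 pbw)
  MgO: 32.09·0.3129 = 10.04 pbw (target 10.04 pbw)
  Al2O3: 451.7·0.003000 + 23.57·0.6510 = 16.70 pbw (target 16.70 pbw)
Glass mass check: Σ batch − LOI loss = 500.0 pbw (targets for the oxides total 500.0 pbw; against the stated basis, 500.0 pbw — differing by rounding only).
Batch grand total — Σ batch = 513.3 pbw; Σ batch·LOI gives LOI loss = 13.36 pbw; glass ÷ batch gives a yield of 97.40%.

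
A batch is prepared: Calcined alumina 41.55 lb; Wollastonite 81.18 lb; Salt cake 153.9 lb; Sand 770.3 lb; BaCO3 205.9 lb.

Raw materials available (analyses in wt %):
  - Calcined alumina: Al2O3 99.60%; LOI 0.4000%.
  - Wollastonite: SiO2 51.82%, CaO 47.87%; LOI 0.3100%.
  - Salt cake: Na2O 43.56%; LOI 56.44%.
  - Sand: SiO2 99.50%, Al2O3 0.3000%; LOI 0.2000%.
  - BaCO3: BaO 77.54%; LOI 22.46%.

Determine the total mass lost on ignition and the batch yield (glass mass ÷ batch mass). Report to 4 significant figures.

LOI loss = 135.1 lb; glass = 1118 lb; yield = 89.22%

The working math carries exact precision throughout. Mid-chain values are printed rounded to 4 significant figures at each printed step; each reported result takes just one rounding; the derived quantities, which include totals, LOI, the yield, glass mass, the five compositions, are carried in full float precision, as set out in question or answer, from the weighed amounts at 1118 lb of glass.
Material-by-material LOI:
  Calcined alumina: 41.55 × 0.004000 = 0.1662 lb
  Wollastonite: 81.18 × 0.003100 = 0.2517 lb
  Salt cake: 153.9 × 0.5644 = 86.86 lb
  Sand: 770.3 × 0.002000 = 1.541 lb
  BaCO3: 205.9 × 0.2246 = 46.25 lb
Total LOI = 135.1 lb
Glass = batch − LOI = 1253 − 135.1 = 1118 lb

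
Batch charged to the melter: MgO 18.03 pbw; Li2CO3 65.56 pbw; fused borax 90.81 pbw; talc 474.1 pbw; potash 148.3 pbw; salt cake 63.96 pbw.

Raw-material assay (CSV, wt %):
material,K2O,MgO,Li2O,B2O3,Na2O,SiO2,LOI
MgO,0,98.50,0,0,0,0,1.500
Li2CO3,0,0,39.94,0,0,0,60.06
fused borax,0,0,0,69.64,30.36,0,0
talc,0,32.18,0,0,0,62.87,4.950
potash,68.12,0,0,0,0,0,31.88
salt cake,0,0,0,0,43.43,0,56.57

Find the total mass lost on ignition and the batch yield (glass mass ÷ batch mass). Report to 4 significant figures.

LOI loss = 146.6 pbw; glass = 714.2 pbw; yield = 82.97%

Intermediates are rounded to 4 significant digits when quoted; each numeric step keeps exact precision throughout; a single rounding yields every reported figure. All derived quantities are carried in exact precision (LOI, yield, totals, six oxide percentages, glass mass) from the weighed amounts on 714.2 pbw of glass, as written in the question or the answer.
LOI of each material in turn:
  MgO: 18.03 × 0.01500 = 0.2705 pbw
  Li2CO3: 65.56 × 0.6006 = 39.38 pbw
  fused borax: 90.81 × 0 = 0 pbw
  talc: 474.1 × 0.04950 = 23.47 pbw
  potash: 148.3 × 0.3188 = 47.28 pbw
  salt cake: 63.96 × 0.5657 = 36.18 pbw
Total LOI = 146.6 pbw
Glass = batch − LOI = 860.8 − 146.6 = 714.2 pbw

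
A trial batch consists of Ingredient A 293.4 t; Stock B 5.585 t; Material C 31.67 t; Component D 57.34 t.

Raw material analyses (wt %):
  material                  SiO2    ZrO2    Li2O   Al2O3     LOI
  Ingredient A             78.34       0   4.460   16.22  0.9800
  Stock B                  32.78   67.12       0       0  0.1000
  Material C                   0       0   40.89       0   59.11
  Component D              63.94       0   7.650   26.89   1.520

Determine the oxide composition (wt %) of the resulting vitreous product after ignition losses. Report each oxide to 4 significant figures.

Glass mass = 365.5 t (batch 388.0 − LOI 22.47).
Composition: SiO2 73.41%, ZrO2 1.026%, Li2O 8.323%, Al2O3 17.24%

Each numeric step maintains exact precision all the way through — in-progress results are displayed rounded to four significant digits in the printout — every reported value takes just one rounding. Derived quantities, including net glass mass, LOI, the four compositions, yield, totals, are re-derived using the weight values per 365.5 t of glass at full float precision, as written in the problem or answer text.
Per-oxide mass from batch:
  SiO2: 293.4·0.7834 + 5.585·0.3278 + 57.34·0.6394 = 268.3 t
  ZrO2: 5.585·0.6712 = 3.749 t
  Li2O: 293.4·0.04460 + 31.67·0.4089 + 57.34·0.07650 = 30.42 t
  Al2O3: 293.4·0.1622 + 57.34·0.2689 = 63.01 t
LOI: 293.4·0.009800 + 5.585·0.001000 + 31.67·0.5911 + 57.34·0.01520 = 22.47 t
Net of LOI, the glass mass = 388.0 − 22.47 = 365.5 t (consistent with Σ oxide mass)
wt % = oxide mass / glass mass × 100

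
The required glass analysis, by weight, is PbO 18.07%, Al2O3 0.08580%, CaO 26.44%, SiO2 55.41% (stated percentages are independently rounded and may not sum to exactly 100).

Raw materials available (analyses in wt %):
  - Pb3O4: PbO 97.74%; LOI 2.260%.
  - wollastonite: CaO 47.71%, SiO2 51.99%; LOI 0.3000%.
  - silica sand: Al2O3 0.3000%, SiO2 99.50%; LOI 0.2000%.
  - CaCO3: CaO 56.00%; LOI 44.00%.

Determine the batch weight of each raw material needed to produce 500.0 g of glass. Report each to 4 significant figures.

Values along the way are rounded to 4 significant digits when quoted — the working math maintains exact precision all the way through; exactly one rounding lands on each reported value; derived quantities, which include the four compositions, ignition loss, the totals, net glass mass, yield, are carried in exact precision, as quoted within the problem or the answer, using the weight values at 500.0 g of glass.
Target masses of each oxide per 500.0 g glass:
  PbO: 18.07% × 500.0 = 90.35 g
  Al2O3: 0.08580% × 500.0 = 0.4290 g
  CaO: 26.44% × 500.0 = 132.2 g
  SiO2: 55.41% × 500.0 = 277.0 g
Balance tally, oxide-wise, applying the batch weights above, versus the basis set out (delivered sums recover each target exact up to rounding of places):
  PbO: 92.44·0.9774 = 90.35 g (target 90.35 g)
  Al2O3: 143.0·0.003000 = 0.4290 g (target 0.4290 g)
  CaO: 259.2·0.4771 + 15.23·0.5600 = 132.2 g (target 132.2 g)
  SiO2: 259.2·0.5199 + 143.0·0.9950 = 277.0 g (target 277.0 g)
Glass mass check: total charge less LOI = 500.0 g (targets for the oxides total 500.0 g; basis as stated: 500.0 g — rounding explains the deltas).
Whole-batch sum: Σ batch = 509.9 g; LOI removed, Σ of batch·LOI: 9.854 g; yield = glass ÷ total batch = 98.07%.

Batch per 500.0 g glass:
  Pb3O4: 92.44 g
  wollastonite: 259.2 g
  silica sand: 143.0 g
  CaCO3: 15.23 g
Total batch = 509.9 g; LOI loss = 9.854 g; yield = 98.07%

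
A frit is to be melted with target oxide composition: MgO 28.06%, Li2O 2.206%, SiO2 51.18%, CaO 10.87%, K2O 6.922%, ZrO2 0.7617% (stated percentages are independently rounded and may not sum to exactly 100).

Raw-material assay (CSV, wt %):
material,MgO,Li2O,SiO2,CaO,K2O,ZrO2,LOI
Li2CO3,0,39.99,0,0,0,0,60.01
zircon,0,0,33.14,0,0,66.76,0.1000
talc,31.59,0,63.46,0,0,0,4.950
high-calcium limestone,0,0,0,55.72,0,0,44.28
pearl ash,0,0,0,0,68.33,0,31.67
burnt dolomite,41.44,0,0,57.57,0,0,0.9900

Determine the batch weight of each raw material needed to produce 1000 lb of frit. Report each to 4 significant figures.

Batch per 1000 lb frit:
  Li2CO3: 55.16 lb
  zircon: 11.41 lb
  talc: 800.5 lb
  high-calcium limestone: 126.0 lb
  pearl ash: 101.3 lb
  burnt dolomite: 66.87 lb
Total batch = 1161 lb; LOI loss = 161.3 lb; yield = 86.11%

Exact precision is maintained through every step. The intermediate values are printed rounded to four significant digits on the page — a single rounding yields each reported figure; all derived quantities are carried using the weight values for 1000 lb of glass at exact precision (LOI, the yield, the totals, the six compositions, glass mass) as set out in the question or the answer.
Per-oxide target masses for 1000 lb frit:
  MgO: 28.06% × 1000 = 280.6 lb
  Li2O: 2.206% × 1000 = 22.06 lb
  SiO2: 51.18% × 1000 = 511.8 lb
  CaO: 10.87% × 1000 = 108.7 lb
  K2O: 6.922% × 1000 = 69.22 lb
  ZrO2: 0.7617% × 1000 = 7.617 lb
Mass-balance tally per oxide on the weights just shown, under the basis named above (each sum matches its target mass given rounding of the digits):
  MgO: 800.5·0.3159 + 66.87·0.4144 = 280.6 lb (target 280.6 lb)
  Li2O: 55.16·0.3999 = 22.06 lb (target 22.06 lb)
  SiO2: 11.41·0.3314 + 800.5·0.6346 = 511.8 lb (target 511.8 lb)
  CaO: 126.0·0.5572 + 66.87·0.5757 = 108.7 lb (target 108.7 lb)
  K2O: 101.3·0.6833 = 69.22 lb (target 69.22 lb)
  ZrO2: 11.41·0.6676 = 7.617 lb (target 7.617 lb)
Glass-mass closure: total batch − LOI = 1000 lb (summing oxide targets gives 1000 lb; the stated basis being 1000 lb — differing by rounding only).
Whole-batch sum: Σ batch = 1161 lb; ignition loss, Σ(batch × LOI) = 161.3 lb; as yield: glass ÷ batch → 86.11%.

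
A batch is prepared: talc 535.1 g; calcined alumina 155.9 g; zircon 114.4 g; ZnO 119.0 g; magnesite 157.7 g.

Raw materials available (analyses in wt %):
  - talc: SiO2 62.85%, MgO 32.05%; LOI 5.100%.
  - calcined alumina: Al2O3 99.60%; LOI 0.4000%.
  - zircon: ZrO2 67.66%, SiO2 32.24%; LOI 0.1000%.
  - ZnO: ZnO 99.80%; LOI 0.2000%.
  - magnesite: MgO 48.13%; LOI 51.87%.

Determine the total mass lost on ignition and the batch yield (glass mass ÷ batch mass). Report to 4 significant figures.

Every computation maintains full precision at every stage — intermediates are rounded off to 4 significant figures wherever printed. A single rounding produces every reported number. Derived quantities (net glass mass, ignition loss, the totals, five oxide percentages, the yield) are carried from the weighed amounts for 972.0 g of glass in exact precision exactly as shown in question or answer.
Per-material ignition loss:
  talc: 535.1 × 0.05100 = 27.29 g
  calcined alumina: 155.9 × 0.004000 = 0.6236 g
  zircon: 114.4 × 0.001000 = 0.1144 g
  ZnO: 119.0 × 0.002000 = 0.2380 g
  magnesite: 157.7 × 0.5187 = 81.80 g
Total LOI = 110.1 g
Glass = batch − LOI = 1082 − 110.1 = 972.0 g

LOI loss = 110.1 g; glass = 972.0 g; yield = 89.83%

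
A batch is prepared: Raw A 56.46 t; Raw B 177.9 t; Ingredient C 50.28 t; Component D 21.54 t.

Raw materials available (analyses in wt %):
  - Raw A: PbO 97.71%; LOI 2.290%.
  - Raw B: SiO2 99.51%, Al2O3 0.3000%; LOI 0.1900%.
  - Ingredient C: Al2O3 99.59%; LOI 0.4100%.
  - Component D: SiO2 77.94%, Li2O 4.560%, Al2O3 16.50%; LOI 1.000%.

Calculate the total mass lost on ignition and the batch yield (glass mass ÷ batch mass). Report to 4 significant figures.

Working values appear, rounded to four significant figures, on the page. All arithmetic maintains full float precision at each step. A single rounding finalizes each reported result; the derived quantities are recomputed at full precision (totals, net glass mass, ignition loss, yield, four oxide percentages) from the weighed amounts on 304.1 t of glass as set out in problem or answer.
Per-material ignition loss:
  Raw A: 56.46 × 0.02290 = 1.293 t
  Raw B: 177.9 × 0.001900 = 0.3380 t
  Ingredient C: 50.28 × 0.004100 = 0.2061 t
  Component D: 21.54 × 0.01000 = 0.2154 t
Total LOI = 2.052 t
Glass = batch − LOI = 306.2 − 2.052 = 304.1 t

LOI loss = 2.052 t; glass = 304.1 t; yield = 99.33%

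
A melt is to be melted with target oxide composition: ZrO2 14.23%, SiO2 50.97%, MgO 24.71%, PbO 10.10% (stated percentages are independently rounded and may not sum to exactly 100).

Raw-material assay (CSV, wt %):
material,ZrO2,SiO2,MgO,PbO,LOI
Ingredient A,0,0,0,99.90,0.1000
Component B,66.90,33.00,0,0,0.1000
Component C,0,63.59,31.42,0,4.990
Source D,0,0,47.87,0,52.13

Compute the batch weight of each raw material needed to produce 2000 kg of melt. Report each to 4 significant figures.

Batch per 2000 kg melt:
  Ingredient A: 202.2 kg
  Component B: 425.4 kg
  Component C: 1382 kg
  Source D: 125.1 kg
Total batch = 2135 kg; LOI loss = 134.8 kg; yield = 93.69%

Every computation keeps full precision at all times — values along the way are shown rounded off to 4 significant figures between the steps — a single rounding produces every reported number. Derived quantities (the yield, four oxide percentages, net glass mass, LOI, totals) are computed from the weighed amounts on 2000 kg of glass at exact precision exactly as shown in question or answer.
Oxide-by-oxide targets in 2000 kg melt:
  ZrO2: 14.23% × 2000 = 284.6 kg
  SiO2: 50.97% × 2000 = 1019 kg
  MgO: 24.71% × 2000 = 494.2 kg
  PbO: 10.10% × 2000 = 202.0 kg
Checking each oxide sum from the weights as reported, per the basis as stated (summed amounts equal target values once rounding is allowed for):
  ZrO2: 425.4·0.6690 = 284.6 kg (target 284.6 kg)
  SiO2: 425.4·0.3300 + 1382·0.6359 = 1019 kg (target 1019 kg)
  MgO: 1382·0.3142 + 125.1·0.4787 = 494.1 kg (target 494.2 kg)
  PbO: 202.2·0.9990 = 202.0 kg (target 202.0 kg)
Auditing the glass mass value: whole batch net of LOI = 2000 kg (the Σ of target masses is 2000 kg; the stated basis being 2000 kg — a pure rounding effect).
Whole-batch sum: Σ batch = 2135 kg; LOI removed, Σ of batch·LOI: 134.8 kg; as yield: glass ÷ batch → 93.69%.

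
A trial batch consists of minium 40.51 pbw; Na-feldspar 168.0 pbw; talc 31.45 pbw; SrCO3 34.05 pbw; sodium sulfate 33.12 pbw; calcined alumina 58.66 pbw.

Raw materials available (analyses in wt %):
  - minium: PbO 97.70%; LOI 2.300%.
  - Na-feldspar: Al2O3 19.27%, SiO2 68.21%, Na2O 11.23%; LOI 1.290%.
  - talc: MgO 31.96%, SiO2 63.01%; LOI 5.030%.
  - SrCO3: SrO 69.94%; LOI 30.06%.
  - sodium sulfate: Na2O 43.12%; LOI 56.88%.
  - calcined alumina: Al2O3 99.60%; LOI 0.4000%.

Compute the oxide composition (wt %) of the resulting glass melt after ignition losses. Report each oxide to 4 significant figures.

Each numeric step runs at exact precision through every step; the intermediate values are shown, with 4-significant-digit rounding, across the worked steps; every reported result sees exactly one rounding; derived quantities, including glass mass, six oxide percentages, totals, LOI, the yield, are re-derived using the weight values at 331.8 pbw of glass in exact precision precisely as stated by the question or the answer.
What the batch supplies per oxide:
  Al2O3: 168.0·0.1927 + 58.66·0.9960 = 90.80 pbw
  MgO: 31.45·0.3196 = 10.05 pbw
  SrO: 34.05·0.6994 = 23.81 pbw
  PbO: 40.51·0.9770 = 39.58 pbw
  SiO2: 168.0·0.6821 + 31.45·0.6301 = 134.4 pbw
  Na2O: 168.0·0.1123 + 33.12·0.4312 = 33.15 pbw
LOI: 40.51·0.02300 + 168.0·0.01290 + 31.45·0.05030 + 34.05·0.3006 + 33.12·0.5688 + 58.66·0.004000 = 33.99 pbw
The glass mass, total less LOI, = 365.8 − 33.99 = 331.8 pbw (the oxide masses sum to this)
percent share: oxide ÷ glass, ×100

Glass mass = 331.8 pbw (batch 365.8 − LOI 33.99).
Composition: Al2O3 27.37%, MgO 3.029%, SrO 7.177%, PbO 11.93%, SiO2 40.51%, Na2O 9.990%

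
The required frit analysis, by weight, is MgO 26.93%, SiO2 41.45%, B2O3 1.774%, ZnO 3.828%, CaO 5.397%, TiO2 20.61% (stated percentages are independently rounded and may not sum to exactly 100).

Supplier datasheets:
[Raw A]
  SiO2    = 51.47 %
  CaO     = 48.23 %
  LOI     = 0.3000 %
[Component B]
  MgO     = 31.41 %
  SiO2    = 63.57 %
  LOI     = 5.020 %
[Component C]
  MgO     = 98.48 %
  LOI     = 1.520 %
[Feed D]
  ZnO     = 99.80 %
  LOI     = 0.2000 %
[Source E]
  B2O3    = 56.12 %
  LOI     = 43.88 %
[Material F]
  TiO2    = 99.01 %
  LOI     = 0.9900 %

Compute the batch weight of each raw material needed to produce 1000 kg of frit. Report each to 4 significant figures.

Batch per 1000 kg frit:
  Raw A: 111.9 kg
  Component B: 561.4 kg
  Component C: 94.39 kg
  Feed D: 38.36 kg
  Source E: 31.61 kg
  Material F: 208.2 kg
Total batch = 1046 kg; LOI loss = 45.96 kg; yield = 95.61%

Every computation runs at full float precision throughout. Rounding to 4 significant figures governs every mid-chain value as shown. Every reported value is rounded a single time. The derived quantities, including ignition loss, net glass mass, the six compositions, the totals, the yield, are computed from the batch weights per 1000 kg of glass at exact precision exactly as shown in the problem or the answer.
The oxide mass targets at 1000 kg frit:
  MgO: 26.93% × 1000 = 269.3 kg
  SiO2: 41.45% × 1000 = 414.5 kg
  B2O3: 1.774% × 1000 = 17.74 kg
  ZnO: 3.828% × 1000 = 38.28 kg
  CaO: 5.397% × 1000 = 53.97 kg
  TiO2: 20.61% × 1000 = 206.1 kg
Checking each oxide sum given the weights on record, against the basis in use (target by target, the sums agree up to rounding of the answer):
  MgO: 561.4·0.3141 + 94.39·0.9848 = 269.3 kg (target 269.3 kg)
  SiO2: 111.9·0.5147 + 561.4·0.6357 = 414.5 kg (target 414.5 kg)
  B2O3: 31.61·0.5612 = 17.74 kg (target 17.74 kg)
  ZnO: 38.36·0.9980 = 38.28 kg (target 38.28 kg)
  CaO: 111.9·0.4823 = 53.97 kg (target 53.97 kg)
  TiO2: 208.2·0.9901 = 206.1 kg (target 206.1 kg)
Auditing the glass mass value: whole batch net of LOI = 999.9 kg (summing oxide targets gives 999.9 kg; basis as stated: 1000 kg — a pure rounding effect).
Total batch = Σ batch = 1046 kg; LOI removed, Σ of batch·LOI: 45.96 kg; yield = glass ÷ total batch = 95.61%.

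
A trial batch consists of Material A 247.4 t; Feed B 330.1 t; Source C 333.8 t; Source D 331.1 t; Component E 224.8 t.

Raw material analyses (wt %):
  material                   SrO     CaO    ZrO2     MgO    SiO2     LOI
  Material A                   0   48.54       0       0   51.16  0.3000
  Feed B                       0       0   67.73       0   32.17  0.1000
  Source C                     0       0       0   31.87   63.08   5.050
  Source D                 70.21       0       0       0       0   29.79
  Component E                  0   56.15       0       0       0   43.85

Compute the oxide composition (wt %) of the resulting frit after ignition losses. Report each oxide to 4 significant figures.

Glass mass = 1252 t (batch 1467 − LOI 215.1).
Composition: SrO 18.57%, CaO 19.67%, ZrO2 17.86%, MgO 8.497%, SiO2 35.41%

All arithmetic runs at full precision at each step; rounding to four significant figures extends to every in-between result as printed. Every reported figure is rounded only once — derived quantities, which include the five compositions, totals, yield, LOI, glass mass, are carried in exact precision, as they appear in the question or the answer, starting from the weights per 1252 t of glass.
Per-oxide mass from batch:
  SrO: 331.1·0.7021 = 232.5 t
  CaO: 247.4·0.4854 + 224.8·0.5615 = 246.3 t
  ZrO2: 330.1·0.6773 = 223.6 t
  MgO: 333.8·0.3187 = 106.4 t
  SiO2: 247.4·0.5116 + 330.1·0.3217 + 333.8·0.6308 = 443.3 t
LOI: 247.4·0.003000 + 330.1·0.001000 + 333.8·0.05050 + 331.1·0.2979 + 224.8·0.4385 = 215.1 t
batch − LOI leaves glass = 1467 − 215.1 = 1252 t (matching Σ of the oxides)
wt % = oxide mass / glass mass × 100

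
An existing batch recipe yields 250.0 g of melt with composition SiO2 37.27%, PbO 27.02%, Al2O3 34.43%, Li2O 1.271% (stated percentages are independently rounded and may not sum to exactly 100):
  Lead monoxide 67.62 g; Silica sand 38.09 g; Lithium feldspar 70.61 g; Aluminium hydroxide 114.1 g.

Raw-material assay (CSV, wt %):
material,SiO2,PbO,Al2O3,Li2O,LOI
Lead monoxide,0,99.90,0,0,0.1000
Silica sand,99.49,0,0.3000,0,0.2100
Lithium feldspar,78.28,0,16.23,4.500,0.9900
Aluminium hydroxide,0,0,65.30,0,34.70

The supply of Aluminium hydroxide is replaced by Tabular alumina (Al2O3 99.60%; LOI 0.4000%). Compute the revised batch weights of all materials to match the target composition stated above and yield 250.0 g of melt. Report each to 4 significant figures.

Revised batch per 250.0 g melt:
  Lead monoxide: 67.62 g
  Silica sand: 38.09 g
  Lithium feldspar: 70.61 g
  Tabular alumina: 74.80 g
Total batch = 251.1 g; LOI loss = 1.146 g

All internal work maintains exact precision through every step — working values are printed (rounded to 4 significant digits) within the worked lines — a single rounding produces every reported value — all derived quantities, which include the four compositions, glass mass, LOI, yield, totals, are carried at full float precision, as written in question or answer, starting from the weights per 250.0 g of glass.
Oxide mass targets, per 250.0 g melt:
  SiO2: 37.27% × 250.0 = 93.18 g
  PbO: 27.02% × 250.0 = 67.55 g
  Al2O3: 34.43% × 250.0 = 86.08 g
  Li2O: 1.271% × 250.0 = 3.178 g
Oxide-by-oxide audit using the reported weights, relative to the basis at hand (delivered sums recover each target up to rounding of the answer):
  SiO2: 38.09·0.9949 + 70.61·0.7828 = 93.17 g (target 93.18 g)
  PbO: 67.62·0.9990 = 67.55 g (target 67.55 g)
  Al2O3: 38.09·0.003000 + 70.61·0.1623 + 74.80·0.9960 = 86.08 g (target 86.08 g)
  Li2O: 70.61·0.04500 = 3.177 g (target 3.178 g)
The glass-mass cross-check: total charge less LOI = 250.0 g (targets for the oxides total 250.0 g; versus the stated basis of 250.0 g — differing by rounding only).
Batch grand total — Σ batch = 251.1 g; the LOI term Σ batch·LOI equals 1.146 g; yield = glass ÷ total batch = 99.54%.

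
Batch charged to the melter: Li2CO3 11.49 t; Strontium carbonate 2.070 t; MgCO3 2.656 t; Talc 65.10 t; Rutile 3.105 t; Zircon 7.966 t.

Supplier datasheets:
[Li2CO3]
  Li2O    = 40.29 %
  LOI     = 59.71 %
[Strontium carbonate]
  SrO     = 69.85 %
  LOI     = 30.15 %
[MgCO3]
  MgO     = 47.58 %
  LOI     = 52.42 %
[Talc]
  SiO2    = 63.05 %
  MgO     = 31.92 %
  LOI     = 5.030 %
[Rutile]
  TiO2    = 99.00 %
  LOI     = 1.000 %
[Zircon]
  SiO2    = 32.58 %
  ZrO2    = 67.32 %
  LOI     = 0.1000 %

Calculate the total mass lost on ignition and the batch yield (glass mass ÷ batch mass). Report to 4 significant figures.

Intermediates appear with 4-significant-figure rounding on the page. All arithmetic carries full precision end to end — exactly one rounding is applied to each reported result; all derived quantities, which include the six compositions, totals, net glass mass, LOI, yield, are computed at full float precision, as written in problem or answer, from the weighed amounts at 80.20 t of glass.
Each material's LOI contribution:
  Li2CO3: 11.49 × 0.5971 = 6.861 t
  Strontium carbonate: 2.070 × 0.3015 = 0.6241 t
  MgCO3: 2.656 × 0.5242 = 1.392 t
  Talc: 65.10 × 0.05030 = 3.275 t
  Rutile: 3.105 × 0.01000 = 0.03105 t
  Zircon: 7.966 × 0.001000 = 0.007966 t
Total LOI = 12.19 t
Glass = batch − LOI = 92.39 − 12.19 = 80.20 t

LOI loss = 12.19 t; glass = 80.20 t; yield = 86.80%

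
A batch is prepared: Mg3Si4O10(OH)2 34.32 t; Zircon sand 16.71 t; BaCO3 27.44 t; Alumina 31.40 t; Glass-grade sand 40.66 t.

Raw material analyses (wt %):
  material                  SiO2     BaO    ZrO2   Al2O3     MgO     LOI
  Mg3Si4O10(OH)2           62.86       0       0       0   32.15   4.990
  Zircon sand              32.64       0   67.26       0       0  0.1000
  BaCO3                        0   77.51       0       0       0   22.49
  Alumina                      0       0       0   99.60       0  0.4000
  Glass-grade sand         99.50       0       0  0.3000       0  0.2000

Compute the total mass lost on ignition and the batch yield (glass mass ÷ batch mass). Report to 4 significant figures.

LOI loss = 8.107 t; glass = 142.4 t; yield = 94.61%

The intermediate values are displayed (rounded to four significant figures) at each printed step. All arithmetic maintains exact precision at every stage — every reported result takes exactly one rounding — the derived quantities, which include yield, ignition loss, net glass mass, totals, five oxide percentages, are carried at full float precision, precisely as stated by either problem or answer, from the batch weights at 142.4 t of glass.
Ignition loss by material:
  Mg3Si4O10(OH)2: 34.32 × 0.04990 = 1.713 t
  Zircon sand: 16.71 × 0.001000 = 0.01671 t
  BaCO3: 27.44 × 0.2249 = 6.171 t
  Alumina: 31.40 × 0.004000 = 0.1256 t
  Glass-grade sand: 40.66 × 0.002000 = 0.08132 t
Total LOI = 8.107 t
Glass = batch − LOI = 150.5 − 8.107 = 142.4 t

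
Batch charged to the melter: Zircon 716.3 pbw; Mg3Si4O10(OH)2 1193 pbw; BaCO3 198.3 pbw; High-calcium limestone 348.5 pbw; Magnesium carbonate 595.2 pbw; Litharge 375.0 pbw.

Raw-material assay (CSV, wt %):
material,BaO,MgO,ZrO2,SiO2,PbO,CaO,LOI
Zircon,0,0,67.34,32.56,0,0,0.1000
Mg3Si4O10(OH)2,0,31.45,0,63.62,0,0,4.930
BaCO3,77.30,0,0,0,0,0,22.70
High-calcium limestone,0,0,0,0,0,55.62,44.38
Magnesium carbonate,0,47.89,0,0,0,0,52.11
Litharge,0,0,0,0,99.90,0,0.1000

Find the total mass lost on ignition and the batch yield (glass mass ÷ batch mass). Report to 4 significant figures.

The whole derivation runs at exact precision at each step. Working values appear, with 4-significant-figure rounding, on the page; every reported figure includes exactly one rounding — the derived quantities, which include ignition loss, glass mass, the six compositions, yield, the totals, are rebuilt at full float precision, exactly as shown in problem or answer, from the weighed amounts per 2857 pbw of glass.
Each material's LOI contribution:
  Zircon: 716.3 × 0.001000 = 0.7163 pbw
  Mg3Si4O10(OH)2: 1193 × 0.04930 = 58.81 pbw
  BaCO3: 198.3 × 0.2270 = 45.01 pbw
  High-calcium limestone: 348.5 × 0.4438 = 154.7 pbw
  Magnesium carbonate: 595.2 × 0.5211 = 310.2 pbw
  Litharge: 375.0 × 0.001000 = 0.3750 pbw
Total LOI = 569.7 pbw
Glass = batch − LOI = 3426 − 569.7 = 2857 pbw

LOI loss = 569.7 pbw; glass = 2857 pbw; yield = 83.37%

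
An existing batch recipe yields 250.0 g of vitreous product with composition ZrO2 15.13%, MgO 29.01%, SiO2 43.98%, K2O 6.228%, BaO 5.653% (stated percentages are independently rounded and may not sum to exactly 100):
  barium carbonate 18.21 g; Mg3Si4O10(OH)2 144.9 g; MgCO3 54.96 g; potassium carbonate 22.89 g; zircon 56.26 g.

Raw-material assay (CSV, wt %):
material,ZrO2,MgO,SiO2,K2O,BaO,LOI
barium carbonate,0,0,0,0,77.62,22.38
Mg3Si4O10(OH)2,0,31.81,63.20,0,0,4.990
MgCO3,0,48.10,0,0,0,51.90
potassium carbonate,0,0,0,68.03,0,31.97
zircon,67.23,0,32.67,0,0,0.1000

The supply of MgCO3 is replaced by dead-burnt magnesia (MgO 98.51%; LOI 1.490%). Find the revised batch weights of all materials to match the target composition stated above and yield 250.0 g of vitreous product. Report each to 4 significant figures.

Rounding to four significant figures governs every in-between result as printed. Each numeric step holds exact precision through every step — every reported figure includes exactly one rounding — derived quantities (totals, net glass mass, yield, ignition loss, the five compositions) are rebuilt from the batch weights for 250.0 g of glass at full float precision as quoted within either problem or answer.
The oxide mass targets at 250.0 g vitreous product:
  ZrO2: 15.13% × 250.0 = 37.83 g
  MgO: 29.01% × 250.0 = 72.53 g
  SiO2: 43.98% × 250.0 = 110.0 g
  K2O: 6.228% × 250.0 = 15.57 g
  BaO: 5.653% × 250.0 = 14.13 g
Per-oxide balance check with the batch weights as given, at the basis given (delivered sums recover each target modulo rounding of the values):
  ZrO2: 56.26·0.6723 = 37.82 g (target 37.83 g)
  MgO: 144.9·0.3181 + 26.84·0.9851 = 72.53 g (target 72.53 g)
  SiO2: 144.9·0.6320 + 56.26·0.3267 = 110.0 g (target 110.0 g)
  K2O: 22.89·0.6803 = 15.57 g (target 15.57 g)
  BaO: 18.21·0.7762 = 14.13 g (target 14.13 g)
Glass-mass closure: whole batch net of LOI = 250.0 g (oxide target masses add up to 250.0 g; basis as stated: 250.0 g — deltas are rounding alone).
Total batch = Σ batch = 269.1 g; LOI loss = Σ batch·LOI = 19.08 g; yield, glass over the total, = 92.91%.

Revised batch per 250.0 g vitreous product:
  barium carbonate: 18.21 g
  Mg3Si4O10(OH)2: 144.9 g
  dead-burnt magnesia: 26.84 g
  potassium carbonate: 22.89 g
  zircon: 56.26 g
Total batch = 269.1 g; LOI loss = 19.08 g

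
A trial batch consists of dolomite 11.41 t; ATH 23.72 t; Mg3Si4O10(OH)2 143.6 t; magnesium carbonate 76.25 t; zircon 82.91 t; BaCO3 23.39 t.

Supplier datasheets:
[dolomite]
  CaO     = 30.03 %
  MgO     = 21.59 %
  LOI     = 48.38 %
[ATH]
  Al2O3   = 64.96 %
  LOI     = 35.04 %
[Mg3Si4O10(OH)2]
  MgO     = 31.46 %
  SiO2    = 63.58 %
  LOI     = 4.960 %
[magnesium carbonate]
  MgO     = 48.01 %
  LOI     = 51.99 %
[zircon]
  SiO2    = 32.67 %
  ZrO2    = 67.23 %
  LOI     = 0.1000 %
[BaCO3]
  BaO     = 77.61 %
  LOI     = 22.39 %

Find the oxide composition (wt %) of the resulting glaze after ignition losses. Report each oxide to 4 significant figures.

Working values are displayed (rounded to 4 significant figures) between the steps — the whole derivation runs at exact precision at every stage. Every reported result is rounded only once; the derived quantities (the six compositions, the yield, the totals, net glass mass, LOI) are re-derived at full float precision starting from the weights for 295.4 t of glass as they appear in the problem or the answer.
Per-oxide mass from batch:
  CaO: 11.41·0.3003 = 3.426 t
  MgO: 11.41·0.2159 + 143.6·0.3146 + 76.25·0.4801 = 84.25 t
  Al2O3: 23.72·0.6496 = 15.41 t
  SiO2: 143.6·0.6358 + 82.91·0.3267 = 118.4 t
  ZrO2: 82.91·0.6723 = 55.74 t
  BaO: 23.39·0.7761 = 18.15 t
LOI: 11.41·0.4838 + 23.72·0.3504 + 143.6·0.04960 + 76.25·0.5199 + 82.91·0.001000 + 23.39·0.2239 = 65.92 t
batch − LOI leaves glass = 361.3 − 65.92 = 295.4 t (= the summed oxide contributions)
each wt % is 100 × oxide ÷ glass

Glass mass = 295.4 t (batch 361.3 − LOI 65.92).
Composition: CaO 1.160%, MgO 28.52%, Al2O3 5.217%, SiO2 40.08%, ZrO2 18.87%, BaO 6.146%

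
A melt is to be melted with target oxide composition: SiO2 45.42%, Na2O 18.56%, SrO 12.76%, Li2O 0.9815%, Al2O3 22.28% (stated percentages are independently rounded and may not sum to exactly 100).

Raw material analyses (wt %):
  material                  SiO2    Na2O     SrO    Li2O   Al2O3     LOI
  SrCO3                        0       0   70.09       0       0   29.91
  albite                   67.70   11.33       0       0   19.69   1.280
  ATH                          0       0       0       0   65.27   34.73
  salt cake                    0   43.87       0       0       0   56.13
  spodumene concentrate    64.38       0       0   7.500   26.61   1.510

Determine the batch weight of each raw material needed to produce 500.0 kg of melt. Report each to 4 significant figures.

Every computation carries exact precision in every operation. Rounding to four significant digits governs every working value as shown. A single rounding produces every reported number. All derived quantities, which include totals, glass mass, the five compositions, LOI, the yield, are recomputed at full float precision, as quoted within the problem or answer text, starting from the weights on 500.0 kg of glass.
Oxide-by-oxide targets in 500.0 kg melt:
  SiO2: 45.42% × 500.0 = 227.1 kg
  Na2O: 18.56% × 500.0 = 92.80 kg
  SrO: 12.76% × 500.0 = 63.80 kg
  Li2O: 0.9815% × 500.0 = 4.908 kg
  Al2O3: 22.28% × 500.0 = 111.4 kg
Balance tally, oxide-wise, on the weights just shown, at the basis given (each sum matches its target mass net of answer rounding effects):
  SiO2: 273.2·0.6770 + 65.43·0.6438 = 227.1 kg (target 227.1 kg)
  Na2O: 273.2·0.1133 + 141.0·0.4387 = 92.81 kg (target 92.80 kg)
  SrO: 91.03·0.7009 = 63.80 kg (target 63.80 kg)
  Li2O: 65.43·0.07500 = 4.907 kg (target 4.908 kg)
  Al2O3: 273.2·0.1969 + 61.57·0.6527 + 65.43·0.2661 = 111.4 kg (target 111.4 kg)
Glass-mass sanity pass: whole batch net of LOI = 500.0 kg (the targets, summed, come to 500.0 kg; stated basis 500.0 kg — any gap is answer rounding).
Batch total: Σ batch = 632.2 kg; the LOI term Σ batch·LOI equals 132.2 kg; yield: glass divided by total = 79.08%.

Batch per 500.0 kg melt:
  SrCO3: 91.03 kg
  albite: 273.2 kg
  ATH: 61.57 kg
  salt cake: 141.0 kg
  spodumene concentrate: 65.43 kg
Total batch = 632.2 kg; LOI loss = 132.2 kg; yield = 79.08%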